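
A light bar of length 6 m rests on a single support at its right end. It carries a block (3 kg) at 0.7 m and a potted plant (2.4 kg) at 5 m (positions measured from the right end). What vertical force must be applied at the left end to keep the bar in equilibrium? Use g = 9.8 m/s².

F ≈ 23 N

Take moments about the right end.
Block: 3 × 9.8 = 29.4 N down at 0.7 m → arm 0.7 m, τ = 29.4 × 0.7 = 20.58 N·m counterclockwise.
Potted plant: 2.4 × 9.8 = 23.52 N down at 5 m → arm 5 m, τ = 23.52 × 5 = 117.6 N·m counterclockwise.
Net moment of the loads = 138.2 N·m counterclockwise.
The upward force F acts at the left end, arm 6 m, giving F × 6 clockwise.
Setting net torque to zero: F × 6 = 138.2 → F = 138.2 / 6 = 23 N.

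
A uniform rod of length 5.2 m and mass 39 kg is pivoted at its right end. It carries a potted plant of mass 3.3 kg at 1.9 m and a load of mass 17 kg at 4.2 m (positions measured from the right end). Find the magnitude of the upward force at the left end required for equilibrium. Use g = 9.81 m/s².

Taking torques about the right end:
Beam weight: 39 × 9.81 = 382.6 N down at 2.6 m → arm 2.6 m, τ = 382.6 × 2.6 = 994.8 N·m counterclockwise.
Potted plant: 3.3 × 9.81 = 32.37 N down at 1.9 m → arm 1.9 m, τ = 32.37 × 1.9 = 61.5 N·m counterclockwise.
Load: 17 × 9.81 = 166.8 N down at 4.2 m → arm 4.2 m, τ = 166.8 × 4.2 = 700.6 N·m counterclockwise.
Net moment of the loads = 1757 N·m counterclockwise.
The upward force F acts at the left end, arm 5.2 m, giving F × 5.2 clockwise.
Setting net torque to zero: F × 5.2 = 1757 → F = 1757 / 5.2 = 338 N.

F ≈ 338 N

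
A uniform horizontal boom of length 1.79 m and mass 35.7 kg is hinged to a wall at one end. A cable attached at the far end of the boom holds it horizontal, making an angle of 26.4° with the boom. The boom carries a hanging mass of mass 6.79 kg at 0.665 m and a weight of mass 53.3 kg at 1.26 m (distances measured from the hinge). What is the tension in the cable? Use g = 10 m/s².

Take moments about the hinge.
Beam weight: 35.7 × 10 = 357 N down at 0.895 m → arm 0.895 m, τ = 357 × 0.895 = 319.5 N·m clockwise.
Hanging mass: 6.79 × 10 = 67.9 N down at 0.665 m → arm 0.665 m, τ = 67.9 × 0.665 = 45.15 N·m clockwise.
Weight: 53.3 × 10 = 533 N down at 1.26 m → arm 1.26 m, τ = 533 × 1.26 = 671.6 N·m clockwise.
Total clockwise load moment = 1036 N·m.
The cable tension T acts at 1.79 m; only its component perpendicular to the boom, T sinθ, produces torque. sin 26.4° = 0.4446.
For rotational equilibrium, T × 1.79 × 0.4446 = 1036, so T = 1036 / 0.7958 = 1300 N.

T ≈ 1300 N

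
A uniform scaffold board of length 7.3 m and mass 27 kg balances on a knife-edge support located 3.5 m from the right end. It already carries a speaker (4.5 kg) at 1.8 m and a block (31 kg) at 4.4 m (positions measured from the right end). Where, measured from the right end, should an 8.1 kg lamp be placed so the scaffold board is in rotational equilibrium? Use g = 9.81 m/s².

x ≈ 0.5 m from the right end

Choose the knife-edge support (at 3.5 m from the right end) as the axis so the support reaction has zero arm there.
Beam weight: 27 × 9.81 = 264.9 N down at 3.65 m → arm 0.15 m, τ = 264.9 × 0.15 = 39.73 N·m counterclockwise.
Speaker: 4.5 × 9.81 = 44.15 N down at 1.8 m → arm 1.7 m, τ = 44.15 × 1.7 = 75.05 N·m clockwise.
Block: 31 × 9.81 = 304.1 N down at 4.4 m → arm 0.9 m, τ = 304.1 × 0.9 = 273.7 N·m counterclockwise.
Net moment of existing loads = 238.4 N·m counterclockwise.
The lamp weighs 8.1 × 9.81 = 79.46 N and must supply an equal clockwise moment, so its lever arm about the knife-edge support is 238.4 / 79.46 = 3 m.
That puts it at 3.5 − 3 = 0.5 m from the right end.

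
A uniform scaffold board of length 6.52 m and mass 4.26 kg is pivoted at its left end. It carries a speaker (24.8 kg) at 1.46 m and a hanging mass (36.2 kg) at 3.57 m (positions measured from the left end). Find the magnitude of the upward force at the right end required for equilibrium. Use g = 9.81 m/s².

Choose the left end as the axis so the unknown pivot reaction has zero arm there.
Beam weight: 4.26 × 9.81 = 41.79 N down at 3.26 m → arm 3.26 m, τ = 41.79 × 3.26 = 136.2 N·m clockwise.
Speaker: 24.8 × 9.81 = 243.3 N down at 1.46 m → arm 1.46 m, τ = 243.3 × 1.46 = 355.2 N·m clockwise.
Hanging mass: 36.2 × 9.81 = 355.1 N down at 3.57 m → arm 3.57 m, τ = 355.1 × 3.57 = 1268 N·m clockwise.
Net moment of the loads = 1759 N·m clockwise.
The upward force F acts at the right end, arm 6.52 m, giving F × 6.52 counterclockwise.
Setting net torque to zero: F × 6.52 = 1759 → F = 1759 / 6.52 = 270 N.

F ≈ 270 N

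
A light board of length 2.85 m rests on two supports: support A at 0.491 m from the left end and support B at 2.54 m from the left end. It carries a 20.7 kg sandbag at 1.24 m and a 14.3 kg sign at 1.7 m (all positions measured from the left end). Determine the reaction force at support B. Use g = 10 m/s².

R_B ≈ 160 N

Taking torques about support A:
Sandbag: 20.7 × 10 = 207 N down at 1.24 m → arm 0.749 m, τ = 207 × 0.749 = 155 N·m clockwise.
Sign: 14.3 × 10 = 143 N down at 1.7 m → arm 1.209 m, τ = 143 × 1.209 = 172.9 N·m clockwise.
Net load moment about support A = 327.9 N·m clockwise.
Reaction R at support B is upward at 2.54 m, arm 2.049 m → moment R × 2.049 counterclockwise.
For rotational equilibrium, R × 2.049 = 327.9, so R = 160 N.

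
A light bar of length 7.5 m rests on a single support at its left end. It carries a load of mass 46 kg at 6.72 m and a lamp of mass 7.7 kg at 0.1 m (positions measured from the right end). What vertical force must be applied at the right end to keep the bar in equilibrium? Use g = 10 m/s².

About the left end:
Load: 46 × 10 = 460 N down at 6.72 m → arm 0.78 m, τ = 460 × 0.78 = 358.8 N·m clockwise.
Lamp: 7.7 × 10 = 77 N down at 0.1 m → arm 7.4 m, τ = 77 × 7.4 = 569.8 N·m clockwise.
Net moment of the loads = 928.6 N·m clockwise.
The upward force F acts at the right end, arm 7.5 m, giving F × 7.5 counterclockwise.
Balancing moments: F × 7.5 = 928.6, giving F = 928.6 / 7.5 = 124 N.

F ≈ 124 N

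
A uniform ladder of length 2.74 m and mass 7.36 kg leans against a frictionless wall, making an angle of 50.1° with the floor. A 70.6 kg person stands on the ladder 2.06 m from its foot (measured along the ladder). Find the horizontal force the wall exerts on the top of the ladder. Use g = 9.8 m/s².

Take moments about the foot of the ladder.
Ladder weight 7.36×9.8 = 72.13 N acts at 1.37 m along the ladder; its horizontal arm is 1.37·cos50.1° = 0.8788 m → τ = 63.39 N·m clockwise.
Person: 70.6×9.8 = 691.9 N at 2.06 m → arm 1.321 m → τ = 914 N·m clockwise.
Wall normal N acts horizontally at the top; its moment arm is the height L sinθ = 2.74·sin50.1° = 2.102 m, counterclockwise.
Στ = 0 ⇒ N × 2.102 = 977.4 ⇒ N = 465 N.

N_wall ≈ 465 N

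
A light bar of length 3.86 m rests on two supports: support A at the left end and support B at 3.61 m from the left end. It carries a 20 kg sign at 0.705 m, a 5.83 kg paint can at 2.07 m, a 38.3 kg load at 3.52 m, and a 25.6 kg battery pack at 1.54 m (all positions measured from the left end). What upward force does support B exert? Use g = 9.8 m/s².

R_B ≈ 544 N

Choose support A as the axis so its reaction then has zero moment arm.
Sign: 20 × 9.8 = 196 N down at 0.705 m → arm 0.705 m, τ = 196 × 0.705 = 138.2 N·m clockwise.
Paint can: 5.83 × 9.8 = 57.13 N down at 2.07 m → arm 2.07 m, τ = 57.13 × 2.07 = 118.3 N·m clockwise.
Load: 38.3 × 9.8 = 375.3 N down at 3.52 m → arm 3.52 m, τ = 375.3 × 3.52 = 1321 N·m clockwise.
Battery pack: 25.6 × 9.8 = 250.9 N down at 1.54 m → arm 1.54 m, τ = 250.9 × 1.54 = 386.4 N·m clockwise.
Net load moment about support A = 1964 N·m clockwise.
Reaction R at support B is upward at 3.61 m, arm 3.61 m → moment R × 3.61 counterclockwise.
Balancing moments: R × 3.61 = 1964, giving R = 544 N.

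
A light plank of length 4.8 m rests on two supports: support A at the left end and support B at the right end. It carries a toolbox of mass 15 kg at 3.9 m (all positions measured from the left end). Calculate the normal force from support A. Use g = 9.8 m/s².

Choose support B as the axis so its reaction then has zero moment arm.
Toolbox: 15 × 9.8 = 147 N down at 3.9 m → arm 0.9 m, τ = 147 × 0.9 = 132.3 N·m counterclockwise.
Net load moment about support B = 132.3 N·m counterclockwise.
Reaction R at support A is upward at 0 m, arm 4.8 m → moment R × 4.8 clockwise.
Στ = 0 ⇒ R × 4.8 = 132.3 ⇒ R = 27.6 N.

R_A ≈ 27.6 N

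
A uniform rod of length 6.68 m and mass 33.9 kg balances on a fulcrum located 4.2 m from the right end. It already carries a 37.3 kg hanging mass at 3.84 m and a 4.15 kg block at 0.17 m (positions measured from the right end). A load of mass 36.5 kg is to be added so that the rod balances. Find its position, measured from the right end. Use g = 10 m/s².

x ≈ 5.82 m from the right end

Choose the fulcrum (at 4.2 m from the right end) as the axis so the support reaction has zero arm there.
Beam weight: 33.9 × 10 = 339 N down at 3.34 m → arm 0.86 m, τ = 339 × 0.86 = 291.5 N·m clockwise.
Hanging mass: 37.3 × 10 = 373 N down at 3.84 m → arm 0.36 m, τ = 373 × 0.36 = 134.3 N·m clockwise.
Block: 4.15 × 10 = 41.5 N down at 0.17 m → arm 4.03 m, τ = 41.5 × 4.03 = 167.2 N·m clockwise.
Net moment of existing loads = 593 N·m clockwise.
The load weighs 36.5 × 10 = 365 N and must supply an equal counterclockwise moment, so its lever arm about the fulcrum is 593 / 365 = 1.62 m.
That puts it at 4.2 + 1.62 = 5.82 m from the right end.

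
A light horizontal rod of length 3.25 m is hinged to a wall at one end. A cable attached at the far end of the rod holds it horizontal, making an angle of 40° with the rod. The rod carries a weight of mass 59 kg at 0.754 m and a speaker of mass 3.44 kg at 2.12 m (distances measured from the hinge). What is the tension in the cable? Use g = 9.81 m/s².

T ≈ 243 N

Take moments about the hinge.
Weight: 59 × 9.81 = 578.8 N down at 0.754 m → arm 0.754 m, τ = 578.8 × 0.754 = 436.4 N·m clockwise.
Speaker: 3.44 × 9.81 = 33.75 N down at 2.12 m → arm 2.12 m, τ = 33.75 × 2.12 = 71.55 N·m clockwise.
Total clockwise load moment = 507.9 N·m.
The cable tension T acts at 3.25 m; only its component perpendicular to the rod, T sinθ, produces torque. sin 40° = 0.6428.
Setting net torque to zero: T × 3.25 × 0.6428 = 507.9 → T = 507.9 / 2.089 = 243 N.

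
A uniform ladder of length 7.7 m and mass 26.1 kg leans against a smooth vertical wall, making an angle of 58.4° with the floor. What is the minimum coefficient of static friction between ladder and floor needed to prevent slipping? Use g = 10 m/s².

Sum moments about the foot of the ladder (the floor normal and friction both act there and drop out).
Ladder weight 26.1×10 = 261 N acts at 3.85 m along the ladder; its horizontal arm is 3.85·cos58.4° = 2.017 m → τ = 526.4 N·m clockwise.
Wall normal N acts horizontally at the top; its moment arm is the height L sinθ = 7.7·sin58.4° = 6.558 m, counterclockwise.
Στ = 0 ⇒ N × 6.558 = 526.4 ⇒ N = 80.27 N.
ΣFx = 0 ⇒ f = N_wall = 80.27 N. ΣFy = 0 ⇒ N_floor = 261 N.
μ_min = f / N_floor = 80.27 / 261 = 0.308.

μ_min ≈ 0.308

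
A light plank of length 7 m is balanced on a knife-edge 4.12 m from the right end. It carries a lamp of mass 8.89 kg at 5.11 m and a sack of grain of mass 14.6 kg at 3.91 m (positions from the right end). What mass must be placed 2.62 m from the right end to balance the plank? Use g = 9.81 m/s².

Choose the knife-edge (at 4.12 m from the right end) as the axis so the support reaction has zero arm there.
Lamp: 8.89 × 9.81 = 87.21 N down at 5.11 m → arm 0.99 m, τ = 87.21 × 0.99 = 86.34 N·m counterclockwise.
Sack of grain: 14.6 × 9.81 = 143.2 N down at 3.91 m → arm 0.21 m, τ = 143.2 × 0.21 = 30.07 N·m clockwise.
Net moment of known loads = 56.27 N·m counterclockwise.
An unknown mass m at 2.62 m has arm 1.5 m; its moment is m·g·1.5 clockwise.
For rotational equilibrium, m × 9.81 × 1.5 = 56.27, so m = 56.27 / (9.81 × 1.5) = 3.82 kg.

m ≈ 3.82 kg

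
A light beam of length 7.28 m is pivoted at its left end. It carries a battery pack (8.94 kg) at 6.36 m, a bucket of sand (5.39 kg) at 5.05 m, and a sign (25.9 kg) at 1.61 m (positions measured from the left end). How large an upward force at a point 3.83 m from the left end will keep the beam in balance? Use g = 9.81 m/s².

F ≈ 322 N

About the left end:
Battery pack: 8.94 × 9.81 = 87.7 N down at 6.36 m → arm 6.36 m, τ = 87.7 × 6.36 = 557.8 N·m clockwise.
Bucket of sand: 5.39 × 9.81 = 52.88 N down at 5.05 m → arm 5.05 m, τ = 52.88 × 5.05 = 267 N·m clockwise.
Sign: 25.9 × 9.81 = 254.1 N down at 1.61 m → arm 1.61 m, τ = 254.1 × 1.61 = 409.1 N·m clockwise.
Net moment of the loads = 1234 N·m clockwise.
The upward force F acts at a point 3.83 m from the left end, arm 3.83 m, giving F × 3.83 counterclockwise.
Setting net torque to zero: F × 3.83 = 1234 → F = 1234 / 3.83 = 322 N.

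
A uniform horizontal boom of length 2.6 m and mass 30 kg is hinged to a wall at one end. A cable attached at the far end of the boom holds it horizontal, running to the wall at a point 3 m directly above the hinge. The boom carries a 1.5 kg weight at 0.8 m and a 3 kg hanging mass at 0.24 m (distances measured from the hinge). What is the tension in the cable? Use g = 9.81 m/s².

T ≈ 204 N

Taking torques about the hinge:
Beam weight: 30 × 9.81 = 294.3 N down at 1.3 m → arm 1.3 m, τ = 294.3 × 1.3 = 382.6 N·m clockwise.
Weight: 1.5 × 9.81 = 14.71 N down at 0.8 m → arm 0.8 m, τ = 14.71 × 0.8 = 11.77 N·m clockwise.
Hanging mass: 3 × 9.81 = 29.43 N down at 0.24 m → arm 0.24 m, τ = 29.43 × 0.24 = 7.063 N·m clockwise.
Total clockwise load moment = 401.4 N·m.
The cable tension T acts at 2.6 m; only its component perpendicular to the boom, T sinθ, produces torque. sinθ = h/√(h²+d²) = 3/√(3²+2.6²) = 0.7557.
For rotational equilibrium, T × 2.6 × 0.7557 = 401.4, so T = 401.4 / 1.965 = 204 N.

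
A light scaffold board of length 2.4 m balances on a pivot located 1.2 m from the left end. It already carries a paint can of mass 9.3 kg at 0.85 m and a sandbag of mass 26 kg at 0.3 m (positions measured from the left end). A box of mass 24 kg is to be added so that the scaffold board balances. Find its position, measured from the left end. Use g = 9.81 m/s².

x ≈ 2.31 m from the left end

About the pivot (at 1.2 m from the left end):
Paint can: 9.3 × 9.81 = 91.23 N down at 0.85 m → arm 0.35 m, τ = 91.23 × 0.35 = 31.93 N·m counterclockwise.
Sandbag: 26 × 9.81 = 255.1 N down at 0.3 m → arm 0.9 m, τ = 255.1 × 0.9 = 229.6 N·m counterclockwise.
Net moment of existing loads = 261.5 N·m counterclockwise.
The box weighs 24 × 9.81 = 235.4 N and must supply an equal clockwise moment, so its lever arm about the pivot is 261.5 / 235.4 = 1.11 m.
That puts it at 1.2 + 1.11 = 2.31 m from the left end.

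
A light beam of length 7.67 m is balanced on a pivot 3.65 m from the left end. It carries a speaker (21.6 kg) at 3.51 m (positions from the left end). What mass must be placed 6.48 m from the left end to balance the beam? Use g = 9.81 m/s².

m ≈ 1.07 kg

Take moments about the pivot (at 3.65 m from the left end).
Speaker: 21.6 × 9.81 = 211.9 N down at 3.51 m → arm 0.14 m, τ = 211.9 × 0.14 = 29.67 N·m counterclockwise.
Net moment of known loads = 29.67 N·m counterclockwise.
An unknown mass m at 6.48 m has arm 2.83 m; its moment is m·g·2.83 clockwise.
Setting net torque to zero: m × 9.81 × 2.83 = 29.67 → m = 29.67 / (9.81 × 2.83) = 1.07 kg.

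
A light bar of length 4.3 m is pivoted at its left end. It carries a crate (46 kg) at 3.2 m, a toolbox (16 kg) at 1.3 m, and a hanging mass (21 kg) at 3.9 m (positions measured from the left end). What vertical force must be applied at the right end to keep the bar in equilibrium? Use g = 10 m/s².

F ≈ 581 N

About the left end:
Crate: 46 × 10 = 460 N down at 3.2 m → arm 3.2 m, τ = 460 × 3.2 = 1472 N·m clockwise.
Toolbox: 16 × 10 = 160 N down at 1.3 m → arm 1.3 m, τ = 160 × 1.3 = 208 N·m clockwise.
Hanging mass: 21 × 10 = 210 N down at 3.9 m → arm 3.9 m, τ = 210 × 3.9 = 819 N·m clockwise.
Net moment of the loads = 2499 N·m clockwise.
The upward force F acts at the right end, arm 4.3 m, giving F × 4.3 counterclockwise.
For rotational equilibrium, F × 4.3 = 2499, so F = 2499 / 4.3 = 581 N.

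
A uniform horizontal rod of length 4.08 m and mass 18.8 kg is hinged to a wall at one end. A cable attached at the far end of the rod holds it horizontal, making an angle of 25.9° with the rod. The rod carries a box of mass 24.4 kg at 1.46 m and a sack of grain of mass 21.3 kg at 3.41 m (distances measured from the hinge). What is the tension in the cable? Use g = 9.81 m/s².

About the hinge:
Beam weight: 18.8 × 9.81 = 184.4 N down at 2.04 m → arm 2.04 m, τ = 184.4 × 2.04 = 376.2 N·m clockwise.
Box: 24.4 × 9.81 = 239.4 N down at 1.46 m → arm 1.46 m, τ = 239.4 × 1.46 = 349.5 N·m clockwise.
Sack of grain: 21.3 × 9.81 = 209 N down at 3.41 m → arm 3.41 m, τ = 209 × 3.41 = 712.7 N·m clockwise.
Total clockwise load moment = 1438 N·m.
The cable tension T acts at 4.08 m; only its component perpendicular to the rod, T sinθ, produces torque. sin 25.9° = 0.4368.
Στ = 0 ⇒ T × 4.08 × 0.4368 = 1438 ⇒ T = 1438 / 1.782 = 807 N.

T ≈ 807 N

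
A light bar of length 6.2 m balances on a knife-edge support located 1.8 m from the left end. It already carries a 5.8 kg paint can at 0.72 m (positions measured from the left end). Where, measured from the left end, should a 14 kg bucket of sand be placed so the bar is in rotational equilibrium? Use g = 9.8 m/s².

Choose the knife-edge support (at 1.8 m from the left end) as the axis so the support reaction has zero arm there.
Paint can: 5.8 × 9.8 = 56.84 N down at 0.72 m → arm 1.08 m, τ = 56.84 × 1.08 = 61.39 N·m counterclockwise.
Net moment of existing loads = 61.39 N·m counterclockwise.
The bucket of sand weighs 14 × 9.8 = 137.2 N and must supply an equal clockwise moment, so its lever arm about the knife-edge support is 61.39 / 137.2 = 0.447 m.
That puts it at 1.8 + 0.447 = 2.25 m from the left end.

x ≈ 2.25 m from the left end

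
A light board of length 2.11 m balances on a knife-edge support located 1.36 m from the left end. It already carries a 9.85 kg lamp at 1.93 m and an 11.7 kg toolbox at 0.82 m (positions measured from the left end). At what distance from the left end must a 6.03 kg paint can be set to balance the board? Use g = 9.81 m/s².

x ≈ 1.48 m from the left end

Sum moments about the knife-edge support (at 1.36 m from the left end) (the support reaction has zero arm there).
Lamp: 9.85 × 9.81 = 96.63 N down at 1.93 m → arm 0.57 m, τ = 96.63 × 0.57 = 55.08 N·m clockwise.
Toolbox: 11.7 × 9.81 = 114.8 N down at 0.82 m → arm 0.54 m, τ = 114.8 × 0.54 = 61.99 N·m counterclockwise.
Net moment of existing loads = 6.91 N·m counterclockwise.
The paint can weighs 6.03 × 9.81 = 59.15 N and must supply an equal clockwise moment, so its lever arm about the knife-edge support is 6.91 / 59.15 = 0.117 m.
That puts it at 1.36 + 0.117 = 1.48 m from the left end.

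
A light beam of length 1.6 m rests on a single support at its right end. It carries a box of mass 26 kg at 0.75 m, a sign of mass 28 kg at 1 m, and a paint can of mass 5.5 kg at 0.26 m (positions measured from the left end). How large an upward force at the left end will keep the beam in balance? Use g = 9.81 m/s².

Taking torques about the right end:
Box: 26 × 9.81 = 255.1 N down at 0.75 m → arm 0.85 m, τ = 255.1 × 0.85 = 216.8 N·m counterclockwise.
Sign: 28 × 9.81 = 274.7 N down at 1 m → arm 0.6 m, τ = 274.7 × 0.6 = 164.8 N·m counterclockwise.
Paint can: 5.5 × 9.81 = 53.96 N down at 0.26 m → arm 1.34 m, τ = 53.96 × 1.34 = 72.31 N·m counterclockwise.
Net moment of the loads = 453.9 N·m counterclockwise.
The upward force F acts at the left end, arm 1.6 m, giving F × 1.6 clockwise.
For rotational equilibrium, F × 1.6 = 453.9, so F = 453.9 / 1.6 = 284 N.

F ≈ 284 N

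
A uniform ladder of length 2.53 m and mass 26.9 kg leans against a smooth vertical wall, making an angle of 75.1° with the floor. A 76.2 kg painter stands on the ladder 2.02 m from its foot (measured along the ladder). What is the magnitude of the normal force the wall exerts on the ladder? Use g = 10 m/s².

Taking torques about the foot of the ladder:
Ladder weight 26.9×10 = 269 N acts at 1.265 m along the ladder; its horizontal arm is 1.265·cos75.1° = 0.3253 m → τ = 87.51 N·m clockwise.
Painter: 76.2×10 = 762 N at 2.02 m → arm 0.5194 m → τ = 395.8 N·m clockwise.
Wall normal N acts horizontally at the top; its moment arm is the height L sinθ = 2.53·sin75.1° = 2.445 m, counterclockwise.
Setting net torque to zero: N × 2.445 = 483.3 → N = 198 N.

N_wall ≈ 198 N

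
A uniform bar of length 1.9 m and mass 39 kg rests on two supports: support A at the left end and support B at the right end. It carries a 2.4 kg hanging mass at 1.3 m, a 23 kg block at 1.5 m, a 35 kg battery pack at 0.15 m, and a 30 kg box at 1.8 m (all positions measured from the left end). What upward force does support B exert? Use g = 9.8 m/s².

Sum moments about support A (its reaction then has zero moment arm).
Beam weight: 39 × 9.8 = 382.2 N down at 0.95 m → arm 0.95 m, τ = 382.2 × 0.95 = 363.1 N·m clockwise.
Hanging mass: 2.4 × 9.8 = 23.52 N down at 1.3 m → arm 1.3 m, τ = 23.52 × 1.3 = 30.58 N·m clockwise.
Block: 23 × 9.8 = 225.4 N down at 1.5 m → arm 1.5 m, τ = 225.4 × 1.5 = 338.1 N·m clockwise.
Battery pack: 35 × 9.8 = 343 N down at 0.15 m → arm 0.15 m, τ = 343 × 0.15 = 51.45 N·m clockwise.
Box: 30 × 9.8 = 294 N down at 1.8 m → arm 1.8 m, τ = 294 × 1.8 = 529.2 N·m clockwise.
Net load moment about support A = 1312 N·m clockwise.
Reaction R at support B is upward at 1.9 m, arm 1.9 m → moment R × 1.9 counterclockwise.
Setting net torque to zero: R × 1.9 = 1312 → R = 691 N.

R_B ≈ 691 N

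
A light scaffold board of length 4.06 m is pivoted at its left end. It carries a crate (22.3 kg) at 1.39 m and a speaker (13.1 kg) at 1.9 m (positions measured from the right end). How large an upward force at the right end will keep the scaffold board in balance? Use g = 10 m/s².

Sum moments about the left end (the unknown pivot reaction has zero arm there).
Crate: 22.3 × 10 = 223 N down at 1.39 m → arm 2.67 m, τ = 223 × 2.67 = 595.4 N·m clockwise.
Speaker: 13.1 × 10 = 131 N down at 1.9 m → arm 2.16 m, τ = 131 × 2.16 = 283 N·m clockwise.
Net moment of the loads = 878.4 N·m clockwise.
The upward force F acts at the right end, arm 4.06 m, giving F × 4.06 counterclockwise.
Balancing moments: F × 4.06 = 878.4, giving F = 878.4 / 4.06 = 216 N.

F ≈ 216 N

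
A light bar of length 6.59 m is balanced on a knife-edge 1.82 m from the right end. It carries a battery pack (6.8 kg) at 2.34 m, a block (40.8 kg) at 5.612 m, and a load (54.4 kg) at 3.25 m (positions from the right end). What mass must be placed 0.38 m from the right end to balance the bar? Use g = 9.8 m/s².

m ≈ 164 kg

Choose the knife-edge (at 1.82 m from the right end) as the axis so the support reaction has zero arm there.
Battery pack: 6.8 × 9.8 = 66.64 N down at 2.34 m → arm 0.52 m, τ = 66.64 × 0.52 = 34.65 N·m counterclockwise.
Block: 40.8 × 9.8 = 399.8 N down at 5.612 m → arm 3.792 m, τ = 399.8 × 3.792 = 1516 N·m counterclockwise.
Load: 54.4 × 9.8 = 533.1 N down at 3.25 m → arm 1.43 m, τ = 533.1 × 1.43 = 762.3 N·m counterclockwise.
Net moment of known loads = 2313 N·m counterclockwise.
An unknown mass m at 0.38 m has arm 1.44 m; its moment is m·g·1.44 clockwise.
Στ = 0 ⇒ m × 9.8 × 1.44 = 2313 ⇒ m = 2313 / (9.8 × 1.44) = 164 kg.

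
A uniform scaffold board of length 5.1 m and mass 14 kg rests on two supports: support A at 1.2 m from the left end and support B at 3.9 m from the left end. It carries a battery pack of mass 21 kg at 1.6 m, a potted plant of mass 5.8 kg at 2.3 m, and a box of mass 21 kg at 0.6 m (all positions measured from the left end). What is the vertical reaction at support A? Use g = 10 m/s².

R_A ≈ 540 N

About support B:
Beam weight: 14 × 10 = 140 N down at 2.55 m → arm 1.35 m, τ = 140 × 1.35 = 189 N·m counterclockwise.
Battery pack: 21 × 10 = 210 N down at 1.6 m → arm 2.3 m, τ = 210 × 2.3 = 483 N·m counterclockwise.
Potted plant: 5.8 × 10 = 58 N down at 2.3 m → arm 1.6 m, τ = 58 × 1.6 = 92.8 N·m counterclockwise.
Box: 21 × 10 = 210 N down at 0.6 m → arm 3.3 m, τ = 210 × 3.3 = 693 N·m counterclockwise.
Net load moment about support B = 1458 N·m counterclockwise.
Reaction R at support A is upward at 1.2 m, arm 2.7 m → moment R × 2.7 clockwise.
For rotational equilibrium, R × 2.7 = 1458, so R = 540 N.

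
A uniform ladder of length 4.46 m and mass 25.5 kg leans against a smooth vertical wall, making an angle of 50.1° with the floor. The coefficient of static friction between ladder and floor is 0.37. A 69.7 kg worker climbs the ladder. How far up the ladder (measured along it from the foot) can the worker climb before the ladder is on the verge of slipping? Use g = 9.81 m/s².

d ≈ 1.88 m

Choose the foot of the ladder as the axis so the floor normal and friction both act there and drop out.
Ladder weight 25.5×9.81 = 250.2 N acts at 2.23 m along the ladder; its horizontal arm is 2.23·cos50.1° = 1.43 m → τ = 357.8 N·m clockwise.
Worker weight 69.7×9.81 = 683.8 N at distance d → arm d·cos50.1° → τ = 683.8·d·0.6414 clockwise.
Wall normal N at the top has arm L sinθ = 3.422 m counterclockwise, so Στ = 0 gives N·3.422 = 357.8 + 438.6·d.
ΣFy = 0 ⇒ N_floor = 934 N, so the maximum friction is μ_s·N_floor = 0.37×934 = 345.6 N. ΣFx = 0 ⇒ N_wall = f, so at the slipping point N = 345.6 N.
Substituting: 345.6×3.422 = 357.8 + 438.6·d ⇒ d = (1183 − 357.8) / 438.6 = 1.88 m.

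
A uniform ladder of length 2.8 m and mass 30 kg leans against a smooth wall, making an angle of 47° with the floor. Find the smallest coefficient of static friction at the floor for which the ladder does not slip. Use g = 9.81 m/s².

μ_min ≈ 0.466

Taking torques about the foot of the ladder:
Ladder weight 30×9.81 = 294.3 N acts at 1.4 m along the ladder; its horizontal arm is 1.4·cos47° = 0.9548 m → τ = 281 N·m clockwise.
Wall normal N acts horizontally at the top; its moment arm is the height L sinθ = 2.8·sin47° = 2.048 m, counterclockwise.
Στ = 0 ⇒ N × 2.048 = 281 ⇒ N = 137.2 N.
ΣFx = 0 ⇒ f = N_wall = 137.2 N. ΣFy = 0 ⇒ N_floor = 294.3 N.
μ_min = f / N_floor = 137.2 / 294.3 = 0.466.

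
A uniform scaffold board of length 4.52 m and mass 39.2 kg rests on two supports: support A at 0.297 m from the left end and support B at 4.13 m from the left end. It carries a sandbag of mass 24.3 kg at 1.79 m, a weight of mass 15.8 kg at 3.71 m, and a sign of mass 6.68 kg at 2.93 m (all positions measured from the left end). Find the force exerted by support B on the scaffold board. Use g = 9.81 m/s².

Taking torques about support A:
Beam weight: 39.2 × 9.81 = 384.6 N down at 2.26 m → arm 1.963 m, τ = 384.6 × 1.963 = 755 N·m clockwise.
Sandbag: 24.3 × 9.81 = 238.4 N down at 1.79 m → arm 1.493 m, τ = 238.4 × 1.493 = 355.9 N·m clockwise.
Weight: 15.8 × 9.81 = 155 N down at 3.71 m → arm 3.413 m, τ = 155 × 3.413 = 529 N·m clockwise.
Sign: 6.68 × 9.81 = 65.53 N down at 2.93 m → arm 2.633 m, τ = 65.53 × 2.633 = 172.5 N·m clockwise.
Net load moment about support A = 1812 N·m clockwise.
Reaction R at support B is upward at 4.13 m, arm 3.833 m → moment R × 3.833 counterclockwise.
Balancing moments: R × 3.833 = 1812, giving R = 473 N.

R_B ≈ 473 N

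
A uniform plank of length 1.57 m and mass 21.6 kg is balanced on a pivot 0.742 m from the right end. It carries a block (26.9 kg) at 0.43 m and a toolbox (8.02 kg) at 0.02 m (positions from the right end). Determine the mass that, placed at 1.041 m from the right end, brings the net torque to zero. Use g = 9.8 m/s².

m ≈ 44.3 kg

Sum moments about the pivot (at 0.742 m from the right end) (the support reaction has zero arm there).
Beam weight: 21.6 × 9.8 = 211.7 N down at 0.785 m → arm 0.043 m, τ = 211.7 × 0.043 = 9.103 N·m counterclockwise.
Block: 26.9 × 9.8 = 263.6 N down at 0.43 m → arm 0.312 m, τ = 263.6 × 0.312 = 82.24 N·m clockwise.
Toolbox: 8.02 × 9.8 = 78.6 N down at 0.02 m → arm 0.722 m, τ = 78.6 × 0.722 = 56.75 N·m clockwise.
Net moment of known loads = 129.9 N·m clockwise.
An unknown mass m at 1.041 m has arm 0.299 m; its moment is m·g·0.299 counterclockwise.
For rotational equilibrium, m × 9.8 × 0.299 = 129.9, so m = 129.9 / (9.8 × 0.299) = 44.3 kg.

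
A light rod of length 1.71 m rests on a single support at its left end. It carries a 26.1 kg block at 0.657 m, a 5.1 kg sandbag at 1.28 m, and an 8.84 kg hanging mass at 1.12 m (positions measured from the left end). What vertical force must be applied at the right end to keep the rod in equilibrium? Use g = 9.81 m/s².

About the left end:
Block: 26.1 × 9.81 = 256 N down at 0.657 m → arm 0.657 m, τ = 256 × 0.657 = 168.2 N·m clockwise.
Sandbag: 5.1 × 9.81 = 50.03 N down at 1.28 m → arm 1.28 m, τ = 50.03 × 1.28 = 64.04 N·m clockwise.
Hanging mass: 8.84 × 9.81 = 86.72 N down at 1.12 m → arm 1.12 m, τ = 86.72 × 1.12 = 97.13 N·m clockwise.
Net moment of the loads = 329.4 N·m clockwise.
The upward force F acts at the right end, arm 1.71 m, giving F × 1.71 counterclockwise.
Balancing moments: F × 1.71 = 329.4, giving F = 329.4 / 1.71 = 193 N.

F ≈ 193 N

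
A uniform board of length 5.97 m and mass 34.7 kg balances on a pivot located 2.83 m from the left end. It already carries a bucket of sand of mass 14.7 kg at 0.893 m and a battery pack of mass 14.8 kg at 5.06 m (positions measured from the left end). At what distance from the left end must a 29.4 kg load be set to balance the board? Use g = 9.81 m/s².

Taking torques about the pivot (at 2.83 m from the left end):
Beam weight: 34.7 × 9.81 = 340.4 N down at 2.985 m → arm 0.155 m, τ = 340.4 × 0.155 = 52.76 N·m clockwise.
Bucket of sand: 14.7 × 9.81 = 144.2 N down at 0.893 m → arm 1.937 m, τ = 144.2 × 1.937 = 279.3 N·m counterclockwise.
Battery pack: 14.8 × 9.81 = 145.2 N down at 5.06 m → arm 2.23 m, τ = 145.2 × 2.23 = 323.8 N·m clockwise.
Net moment of existing loads = 97.26 N·m clockwise.
The load weighs 29.4 × 9.81 = 288.4 N and must supply an equal counterclockwise moment, so its lever arm about the pivot is 97.26 / 288.4 = 0.337 m.
That puts it at 2.83 − 0.337 = 2.49 m from the left end.

x ≈ 2.49 m from the left end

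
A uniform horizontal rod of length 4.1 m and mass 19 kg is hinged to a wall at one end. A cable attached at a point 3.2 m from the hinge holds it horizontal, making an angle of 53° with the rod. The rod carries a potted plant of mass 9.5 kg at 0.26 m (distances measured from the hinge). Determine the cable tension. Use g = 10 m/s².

T ≈ 162 N

Choose the hinge as the axis so the unknown hinge reaction has zero arm there.
Beam weight: 19 × 10 = 190 N down at 2.05 m → arm 2.05 m, τ = 190 × 2.05 = 389.5 N·m clockwise.
Potted plant: 9.5 × 10 = 95 N down at 0.26 m → arm 0.26 m, τ = 95 × 0.26 = 24.7 N·m clockwise.
Total clockwise load moment = 414.2 N·m.
The cable tension T acts at 3.2 m; only its component perpendicular to the rod, T sinθ, produces torque. sin 53° = 0.7986.
Setting net torque to zero: T × 3.2 × 0.7986 = 414.2 → T = 414.2 / 2.556 = 162 N.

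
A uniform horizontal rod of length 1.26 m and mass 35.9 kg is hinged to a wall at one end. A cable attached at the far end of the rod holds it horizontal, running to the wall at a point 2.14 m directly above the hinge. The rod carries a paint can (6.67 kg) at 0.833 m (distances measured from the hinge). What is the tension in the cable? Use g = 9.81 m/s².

T ≈ 255 N

Choose the hinge as the axis so the unknown hinge reaction has zero arm there.
Beam weight: 35.9 × 9.81 = 352.2 N down at 0.63 m → arm 0.63 m, τ = 352.2 × 0.63 = 221.9 N·m clockwise.
Paint can: 6.67 × 9.81 = 65.43 N down at 0.833 m → arm 0.833 m, τ = 65.43 × 0.833 = 54.5 N·m clockwise.
Total clockwise load moment = 276.4 N·m.
The cable tension T acts at 1.26 m; only its component perpendicular to the rod, T sinθ, produces torque. sinθ = h/√(h²+d²) = 2.14/√(2.14²+1.26²) = 0.8617.
Στ = 0 ⇒ T × 1.26 × 0.8617 = 276.4 ⇒ T = 276.4 / 1.086 = 255 N.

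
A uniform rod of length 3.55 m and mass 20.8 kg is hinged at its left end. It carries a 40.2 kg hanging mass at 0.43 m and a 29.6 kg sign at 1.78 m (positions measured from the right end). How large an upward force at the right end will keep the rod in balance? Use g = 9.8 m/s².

F ≈ 593 N

Take moments about the left end.
Beam weight: 20.8 × 9.8 = 203.8 N down at 1.775 m → arm 1.775 m, τ = 203.8 × 1.775 = 361.7 N·m clockwise.
Hanging mass: 40.2 × 9.8 = 394 N down at 0.43 m → arm 3.12 m, τ = 394 × 3.12 = 1229 N·m clockwise.
Sign: 29.6 × 9.8 = 290.1 N down at 1.78 m → arm 1.77 m, τ = 290.1 × 1.77 = 513.5 N·m clockwise.
Net moment of the loads = 2104 N·m clockwise.
The upward force F acts at the right end, arm 3.55 m, giving F × 3.55 counterclockwise.
Balancing moments: F × 3.55 = 2104, giving F = 2104 / 3.55 = 593 N.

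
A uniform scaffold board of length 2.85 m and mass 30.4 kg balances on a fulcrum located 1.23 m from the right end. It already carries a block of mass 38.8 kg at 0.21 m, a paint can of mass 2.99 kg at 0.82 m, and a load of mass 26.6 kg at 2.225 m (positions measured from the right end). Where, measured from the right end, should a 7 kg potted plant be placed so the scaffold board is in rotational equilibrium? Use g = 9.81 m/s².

x ≈ 2.43 m from the right end

Take moments about the fulcrum (at 1.23 m from the right end).
Beam weight: 30.4 × 9.81 = 298.2 N down at 1.425 m → arm 0.195 m, τ = 298.2 × 0.195 = 58.15 N·m counterclockwise.
Block: 38.8 × 9.81 = 380.6 N down at 0.21 m → arm 1.02 m, τ = 380.6 × 1.02 = 388.2 N·m clockwise.
Paint can: 2.99 × 9.81 = 29.33 N down at 0.82 m → arm 0.41 m, τ = 29.33 × 0.41 = 12.03 N·m clockwise.
Load: 26.6 × 9.81 = 260.9 N down at 2.225 m → arm 0.995 m, τ = 260.9 × 0.995 = 259.6 N·m counterclockwise.
Net moment of existing loads = 82.48 N·m clockwise.
The potted plant weighs 7 × 9.81 = 68.67 N and must supply an equal counterclockwise moment, so its lever arm about the fulcrum is 82.48 / 68.67 = 1.2 m.
That puts it at 1.23 + 1.2 = 2.43 m from the right end.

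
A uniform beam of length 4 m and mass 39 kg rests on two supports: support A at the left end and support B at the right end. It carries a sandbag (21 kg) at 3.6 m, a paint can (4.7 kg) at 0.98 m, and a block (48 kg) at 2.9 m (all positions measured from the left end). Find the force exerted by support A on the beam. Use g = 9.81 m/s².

R_A ≈ 376 N

Take moments about support B.
Beam weight: 39 × 9.81 = 382.6 N down at 2 m → arm 2 m, τ = 382.6 × 2 = 765.2 N·m counterclockwise.
Sandbag: 21 × 9.81 = 206 N down at 3.6 m → arm 0.4 m, τ = 206 × 0.4 = 82.4 N·m counterclockwise.
Paint can: 4.7 × 9.81 = 46.11 N down at 0.98 m → arm 3.02 m, τ = 46.11 × 3.02 = 139.3 N·m counterclockwise.
Block: 48 × 9.81 = 470.9 N down at 2.9 m → arm 1.1 m, τ = 470.9 × 1.1 = 518 N·m counterclockwise.
Net load moment about support B = 1505 N·m counterclockwise.
Reaction R at support A is upward at 0 m, arm 4 m → moment R × 4 clockwise.
Στ = 0 ⇒ R × 4 = 1505 ⇒ R = 376 N.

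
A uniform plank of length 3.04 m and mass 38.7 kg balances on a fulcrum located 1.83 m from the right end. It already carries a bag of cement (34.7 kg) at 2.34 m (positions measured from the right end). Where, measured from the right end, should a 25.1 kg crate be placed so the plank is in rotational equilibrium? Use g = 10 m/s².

x ≈ 1.6 m from the right end

Taking torques about the fulcrum (at 1.83 m from the right end):
Beam weight: 38.7 × 10 = 387 N down at 1.52 m → arm 0.31 m, τ = 387 × 0.31 = 120 N·m clockwise.
Bag of cement: 34.7 × 10 = 347 N down at 2.34 m → arm 0.51 m, τ = 347 × 0.51 = 177 N·m counterclockwise.
Net moment of existing loads = 57 N·m counterclockwise.
The crate weighs 25.1 × 10 = 251 N and must supply an equal clockwise moment, so its lever arm about the fulcrum is 57 / 251 = 0.227 m.
That puts it at 1.83 − 0.227 = 1.6 m from the right end.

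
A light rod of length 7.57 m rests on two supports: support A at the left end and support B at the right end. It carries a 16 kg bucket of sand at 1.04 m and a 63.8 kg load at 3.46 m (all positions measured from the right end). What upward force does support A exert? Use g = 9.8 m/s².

Take moments about support B.
Bucket of sand: 16 × 9.8 = 156.8 N down at 1.04 m → arm 1.04 m, τ = 156.8 × 1.04 = 163.1 N·m counterclockwise.
Load: 63.8 × 9.8 = 625.2 N down at 3.46 m → arm 3.46 m, τ = 625.2 × 3.46 = 2163 N·m counterclockwise.
Net load moment about support B = 2326 N·m counterclockwise.
Reaction R at support A is upward at 7.57 m, arm 7.57 m → moment R × 7.57 clockwise.
Στ = 0 ⇒ R × 7.57 = 2326 ⇒ R = 307 N.

R_A ≈ 307 N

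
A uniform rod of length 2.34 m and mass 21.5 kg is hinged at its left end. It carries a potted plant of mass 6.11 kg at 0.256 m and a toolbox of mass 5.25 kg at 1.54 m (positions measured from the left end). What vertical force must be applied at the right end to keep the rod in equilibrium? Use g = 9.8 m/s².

About the left end:
Beam weight: 21.5 × 9.8 = 210.7 N down at 1.17 m → arm 1.17 m, τ = 210.7 × 1.17 = 246.5 N·m clockwise.
Potted plant: 6.11 × 9.8 = 59.88 N down at 0.256 m → arm 0.256 m, τ = 59.88 × 0.256 = 15.33 N·m clockwise.
Toolbox: 5.25 × 9.8 = 51.45 N down at 1.54 m → arm 1.54 m, τ = 51.45 × 1.54 = 79.23 N·m clockwise.
Net moment of the loads = 341.1 N·m clockwise.
The upward force F acts at the right end, arm 2.34 m, giving F × 2.34 counterclockwise.
Στ = 0 ⇒ F × 2.34 = 341.1 ⇒ F = 341.1 / 2.34 = 146 N.

F ≈ 146 N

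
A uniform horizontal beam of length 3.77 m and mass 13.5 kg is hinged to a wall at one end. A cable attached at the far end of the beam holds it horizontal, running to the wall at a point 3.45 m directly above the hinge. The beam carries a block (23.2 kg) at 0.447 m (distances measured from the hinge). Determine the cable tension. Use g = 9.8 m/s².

Sum moments about the hinge (the unknown hinge reaction has zero arm there).
Beam weight: 13.5 × 9.8 = 132.3 N down at 1.885 m → arm 1.885 m, τ = 132.3 × 1.885 = 249.4 N·m clockwise.
Block: 23.2 × 9.8 = 227.4 N down at 0.447 m → arm 0.447 m, τ = 227.4 × 0.447 = 101.6 N·m clockwise.
Total clockwise load moment = 351 N·m.
The cable tension T acts at 3.77 m; only its component perpendicular to the beam, T sinθ, produces torque. sinθ = h/√(h²+d²) = 3.45/√(3.45²+3.77²) = 0.6751.
For rotational equilibrium, T × 3.77 × 0.6751 = 351, so T = 351 / 2.545 = 138 N.

T ≈ 138 N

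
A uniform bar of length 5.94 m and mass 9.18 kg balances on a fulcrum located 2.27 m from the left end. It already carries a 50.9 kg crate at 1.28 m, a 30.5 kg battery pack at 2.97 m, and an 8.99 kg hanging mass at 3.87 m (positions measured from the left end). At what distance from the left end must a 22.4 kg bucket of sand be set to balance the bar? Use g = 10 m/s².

Sum moments about the fulcrum (at 2.27 m from the left end) (the support reaction has zero arm there).
Beam weight: 9.18 × 10 = 91.8 N down at 2.97 m → arm 0.7 m, τ = 91.8 × 0.7 = 64.26 N·m clockwise.
Crate: 50.9 × 10 = 509 N down at 1.28 m → arm 0.99 m, τ = 509 × 0.99 = 503.9 N·m counterclockwise.
Battery pack: 30.5 × 10 = 305 N down at 2.97 m → arm 0.7 m, τ = 305 × 0.7 = 213.5 N·m clockwise.
Hanging mass: 8.99 × 10 = 89.9 N down at 3.87 m → arm 1.6 m, τ = 89.9 × 1.6 = 143.8 N·m clockwise.
Net moment of existing loads = 82.34 N·m counterclockwise.
The bucket of sand weighs 22.4 × 10 = 224 N and must supply an equal clockwise moment, so its lever arm about the fulcrum is 82.34 / 224 = 0.368 m.
That puts it at 2.27 + 0.368 = 2.64 m from the left end.

x ≈ 2.64 m from the left end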